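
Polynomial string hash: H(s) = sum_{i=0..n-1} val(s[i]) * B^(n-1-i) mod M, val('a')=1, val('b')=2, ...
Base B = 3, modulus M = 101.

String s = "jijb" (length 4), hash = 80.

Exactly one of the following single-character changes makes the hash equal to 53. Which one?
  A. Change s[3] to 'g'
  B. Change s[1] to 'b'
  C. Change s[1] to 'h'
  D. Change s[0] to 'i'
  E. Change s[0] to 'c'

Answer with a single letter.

Option A: s[3]='b'->'g', delta=(7-2)*3^0 mod 101 = 5, hash=80+5 mod 101 = 85
Option B: s[1]='i'->'b', delta=(2-9)*3^2 mod 101 = 38, hash=80+38 mod 101 = 17
Option C: s[1]='i'->'h', delta=(8-9)*3^2 mod 101 = 92, hash=80+92 mod 101 = 71
Option D: s[0]='j'->'i', delta=(9-10)*3^3 mod 101 = 74, hash=80+74 mod 101 = 53 <-- target
Option E: s[0]='j'->'c', delta=(3-10)*3^3 mod 101 = 13, hash=80+13 mod 101 = 93

Answer: D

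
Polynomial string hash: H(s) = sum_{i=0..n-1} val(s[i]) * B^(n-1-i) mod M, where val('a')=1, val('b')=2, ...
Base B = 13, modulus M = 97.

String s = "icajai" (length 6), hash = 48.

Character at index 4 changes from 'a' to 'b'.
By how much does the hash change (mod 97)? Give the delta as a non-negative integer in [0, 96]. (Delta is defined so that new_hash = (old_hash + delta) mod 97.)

Answer: 13

Derivation:
Delta formula: (val(new) - val(old)) * B^(n-1-k) mod M
  val('b') - val('a') = 2 - 1 = 1
  B^(n-1-k) = 13^1 mod 97 = 13
  Delta = 1 * 13 mod 97 = 13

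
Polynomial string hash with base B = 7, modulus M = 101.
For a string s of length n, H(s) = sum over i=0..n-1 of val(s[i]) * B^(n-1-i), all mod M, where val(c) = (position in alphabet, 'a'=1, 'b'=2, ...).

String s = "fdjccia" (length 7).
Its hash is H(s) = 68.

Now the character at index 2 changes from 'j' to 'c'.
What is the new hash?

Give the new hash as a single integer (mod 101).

val('j') = 10, val('c') = 3
Position k = 2, exponent = n-1-k = 4
B^4 mod M = 7^4 mod 101 = 78
Delta = (3 - 10) * 78 mod 101 = 60
New hash = (68 + 60) mod 101 = 27

Answer: 27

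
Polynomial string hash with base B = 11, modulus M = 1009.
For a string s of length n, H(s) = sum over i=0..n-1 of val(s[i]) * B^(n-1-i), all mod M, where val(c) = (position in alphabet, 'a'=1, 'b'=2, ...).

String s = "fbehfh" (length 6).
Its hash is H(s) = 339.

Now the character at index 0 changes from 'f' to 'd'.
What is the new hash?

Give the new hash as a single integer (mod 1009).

val('f') = 6, val('d') = 4
Position k = 0, exponent = n-1-k = 5
B^5 mod M = 11^5 mod 1009 = 620
Delta = (4 - 6) * 620 mod 1009 = 778
New hash = (339 + 778) mod 1009 = 108

Answer: 108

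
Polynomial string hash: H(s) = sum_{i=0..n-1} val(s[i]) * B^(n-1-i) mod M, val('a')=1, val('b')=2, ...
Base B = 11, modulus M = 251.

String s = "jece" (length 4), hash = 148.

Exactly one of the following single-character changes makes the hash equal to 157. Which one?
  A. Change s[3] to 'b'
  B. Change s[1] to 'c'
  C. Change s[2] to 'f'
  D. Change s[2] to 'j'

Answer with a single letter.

Answer: B

Derivation:
Option A: s[3]='e'->'b', delta=(2-5)*11^0 mod 251 = 248, hash=148+248 mod 251 = 145
Option B: s[1]='e'->'c', delta=(3-5)*11^2 mod 251 = 9, hash=148+9 mod 251 = 157 <-- target
Option C: s[2]='c'->'f', delta=(6-3)*11^1 mod 251 = 33, hash=148+33 mod 251 = 181
Option D: s[2]='c'->'j', delta=(10-3)*11^1 mod 251 = 77, hash=148+77 mod 251 = 225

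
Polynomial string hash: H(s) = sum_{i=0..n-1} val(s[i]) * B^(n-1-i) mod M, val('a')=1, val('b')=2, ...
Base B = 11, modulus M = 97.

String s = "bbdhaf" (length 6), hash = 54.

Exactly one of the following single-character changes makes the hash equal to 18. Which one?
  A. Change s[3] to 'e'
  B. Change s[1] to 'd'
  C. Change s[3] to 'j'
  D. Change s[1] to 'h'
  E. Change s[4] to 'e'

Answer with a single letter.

Answer: D

Derivation:
Option A: s[3]='h'->'e', delta=(5-8)*11^2 mod 97 = 25, hash=54+25 mod 97 = 79
Option B: s[1]='b'->'d', delta=(4-2)*11^4 mod 97 = 85, hash=54+85 mod 97 = 42
Option C: s[3]='h'->'j', delta=(10-8)*11^2 mod 97 = 48, hash=54+48 mod 97 = 5
Option D: s[1]='b'->'h', delta=(8-2)*11^4 mod 97 = 61, hash=54+61 mod 97 = 18 <-- target
Option E: s[4]='a'->'e', delta=(5-1)*11^1 mod 97 = 44, hash=54+44 mod 97 = 1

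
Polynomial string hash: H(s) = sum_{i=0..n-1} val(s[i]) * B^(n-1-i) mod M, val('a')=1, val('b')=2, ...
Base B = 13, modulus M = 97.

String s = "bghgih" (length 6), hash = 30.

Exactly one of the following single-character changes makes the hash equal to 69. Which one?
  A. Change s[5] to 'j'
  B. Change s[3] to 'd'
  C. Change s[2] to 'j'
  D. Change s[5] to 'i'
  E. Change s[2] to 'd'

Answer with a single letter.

Answer: E

Derivation:
Option A: s[5]='h'->'j', delta=(10-8)*13^0 mod 97 = 2, hash=30+2 mod 97 = 32
Option B: s[3]='g'->'d', delta=(4-7)*13^2 mod 97 = 75, hash=30+75 mod 97 = 8
Option C: s[2]='h'->'j', delta=(10-8)*13^3 mod 97 = 29, hash=30+29 mod 97 = 59
Option D: s[5]='h'->'i', delta=(9-8)*13^0 mod 97 = 1, hash=30+1 mod 97 = 31
Option E: s[2]='h'->'d', delta=(4-8)*13^3 mod 97 = 39, hash=30+39 mod 97 = 69 <-- target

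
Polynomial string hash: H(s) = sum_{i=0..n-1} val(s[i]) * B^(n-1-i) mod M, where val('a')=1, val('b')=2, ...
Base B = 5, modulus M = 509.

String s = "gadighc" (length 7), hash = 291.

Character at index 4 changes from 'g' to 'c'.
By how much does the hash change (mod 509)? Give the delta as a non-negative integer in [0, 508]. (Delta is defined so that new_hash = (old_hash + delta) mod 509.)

Answer: 409

Derivation:
Delta formula: (val(new) - val(old)) * B^(n-1-k) mod M
  val('c') - val('g') = 3 - 7 = -4
  B^(n-1-k) = 5^2 mod 509 = 25
  Delta = -4 * 25 mod 509 = 409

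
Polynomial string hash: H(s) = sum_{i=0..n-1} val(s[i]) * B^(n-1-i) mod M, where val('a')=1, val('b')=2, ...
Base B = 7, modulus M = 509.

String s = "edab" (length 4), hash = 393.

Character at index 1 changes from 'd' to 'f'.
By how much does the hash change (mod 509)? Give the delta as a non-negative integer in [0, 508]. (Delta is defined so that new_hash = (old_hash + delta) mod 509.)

Delta formula: (val(new) - val(old)) * B^(n-1-k) mod M
  val('f') - val('d') = 6 - 4 = 2
  B^(n-1-k) = 7^2 mod 509 = 49
  Delta = 2 * 49 mod 509 = 98

Answer: 98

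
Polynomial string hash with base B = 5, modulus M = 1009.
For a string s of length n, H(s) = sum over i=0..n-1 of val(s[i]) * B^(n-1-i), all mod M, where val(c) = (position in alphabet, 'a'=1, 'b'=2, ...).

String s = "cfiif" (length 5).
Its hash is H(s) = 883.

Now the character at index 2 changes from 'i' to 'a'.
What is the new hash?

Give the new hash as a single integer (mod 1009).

val('i') = 9, val('a') = 1
Position k = 2, exponent = n-1-k = 2
B^2 mod M = 5^2 mod 1009 = 25
Delta = (1 - 9) * 25 mod 1009 = 809
New hash = (883 + 809) mod 1009 = 683

Answer: 683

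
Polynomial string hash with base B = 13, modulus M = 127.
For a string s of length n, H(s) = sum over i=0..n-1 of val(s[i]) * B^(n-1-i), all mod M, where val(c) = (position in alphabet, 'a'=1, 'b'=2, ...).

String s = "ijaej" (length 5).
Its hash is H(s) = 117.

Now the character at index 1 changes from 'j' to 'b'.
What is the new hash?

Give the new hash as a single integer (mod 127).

val('j') = 10, val('b') = 2
Position k = 1, exponent = n-1-k = 3
B^3 mod M = 13^3 mod 127 = 38
Delta = (2 - 10) * 38 mod 127 = 77
New hash = (117 + 77) mod 127 = 67

Answer: 67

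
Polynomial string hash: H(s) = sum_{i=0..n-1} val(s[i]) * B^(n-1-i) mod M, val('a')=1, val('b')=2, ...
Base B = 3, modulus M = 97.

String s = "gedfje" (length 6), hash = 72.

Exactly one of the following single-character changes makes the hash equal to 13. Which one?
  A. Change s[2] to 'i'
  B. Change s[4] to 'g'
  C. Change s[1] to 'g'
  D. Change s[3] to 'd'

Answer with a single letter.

Answer: A

Derivation:
Option A: s[2]='d'->'i', delta=(9-4)*3^3 mod 97 = 38, hash=72+38 mod 97 = 13 <-- target
Option B: s[4]='j'->'g', delta=(7-10)*3^1 mod 97 = 88, hash=72+88 mod 97 = 63
Option C: s[1]='e'->'g', delta=(7-5)*3^4 mod 97 = 65, hash=72+65 mod 97 = 40
Option D: s[3]='f'->'d', delta=(4-6)*3^2 mod 97 = 79, hash=72+79 mod 97 = 54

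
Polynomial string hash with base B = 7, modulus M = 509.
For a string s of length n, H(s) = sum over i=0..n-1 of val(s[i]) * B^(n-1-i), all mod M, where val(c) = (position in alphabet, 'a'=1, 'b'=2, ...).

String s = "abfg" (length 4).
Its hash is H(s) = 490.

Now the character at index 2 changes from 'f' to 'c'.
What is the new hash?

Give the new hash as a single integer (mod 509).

val('f') = 6, val('c') = 3
Position k = 2, exponent = n-1-k = 1
B^1 mod M = 7^1 mod 509 = 7
Delta = (3 - 6) * 7 mod 509 = 488
New hash = (490 + 488) mod 509 = 469

Answer: 469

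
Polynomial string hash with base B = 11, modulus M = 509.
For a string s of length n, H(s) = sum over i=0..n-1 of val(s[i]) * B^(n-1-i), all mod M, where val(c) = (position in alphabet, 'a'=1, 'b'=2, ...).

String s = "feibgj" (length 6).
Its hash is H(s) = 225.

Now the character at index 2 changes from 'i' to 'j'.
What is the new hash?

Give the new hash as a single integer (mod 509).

val('i') = 9, val('j') = 10
Position k = 2, exponent = n-1-k = 3
B^3 mod M = 11^3 mod 509 = 313
Delta = (10 - 9) * 313 mod 509 = 313
New hash = (225 + 313) mod 509 = 29

Answer: 29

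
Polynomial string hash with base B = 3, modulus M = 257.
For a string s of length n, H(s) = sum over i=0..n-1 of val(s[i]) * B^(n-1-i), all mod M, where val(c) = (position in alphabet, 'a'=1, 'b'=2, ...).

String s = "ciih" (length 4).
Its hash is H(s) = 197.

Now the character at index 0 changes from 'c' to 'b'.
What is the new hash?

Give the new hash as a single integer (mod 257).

val('c') = 3, val('b') = 2
Position k = 0, exponent = n-1-k = 3
B^3 mod M = 3^3 mod 257 = 27
Delta = (2 - 3) * 27 mod 257 = 230
New hash = (197 + 230) mod 257 = 170

Answer: 170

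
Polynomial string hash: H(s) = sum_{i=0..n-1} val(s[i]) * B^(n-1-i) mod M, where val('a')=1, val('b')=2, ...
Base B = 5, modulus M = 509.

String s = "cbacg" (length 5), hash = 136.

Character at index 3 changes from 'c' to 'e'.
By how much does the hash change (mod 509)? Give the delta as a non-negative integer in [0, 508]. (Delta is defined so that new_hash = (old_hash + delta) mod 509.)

Delta formula: (val(new) - val(old)) * B^(n-1-k) mod M
  val('e') - val('c') = 5 - 3 = 2
  B^(n-1-k) = 5^1 mod 509 = 5
  Delta = 2 * 5 mod 509 = 10

Answer: 10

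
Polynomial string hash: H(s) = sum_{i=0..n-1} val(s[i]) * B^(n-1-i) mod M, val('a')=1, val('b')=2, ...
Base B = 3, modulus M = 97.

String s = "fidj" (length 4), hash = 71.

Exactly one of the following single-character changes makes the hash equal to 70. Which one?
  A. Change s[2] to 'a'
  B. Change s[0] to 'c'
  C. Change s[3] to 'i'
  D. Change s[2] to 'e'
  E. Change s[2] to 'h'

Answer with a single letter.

Option A: s[2]='d'->'a', delta=(1-4)*3^1 mod 97 = 88, hash=71+88 mod 97 = 62
Option B: s[0]='f'->'c', delta=(3-6)*3^3 mod 97 = 16, hash=71+16 mod 97 = 87
Option C: s[3]='j'->'i', delta=(9-10)*3^0 mod 97 = 96, hash=71+96 mod 97 = 70 <-- target
Option D: s[2]='d'->'e', delta=(5-4)*3^1 mod 97 = 3, hash=71+3 mod 97 = 74
Option E: s[2]='d'->'h', delta=(8-4)*3^1 mod 97 = 12, hash=71+12 mod 97 = 83

Answer: C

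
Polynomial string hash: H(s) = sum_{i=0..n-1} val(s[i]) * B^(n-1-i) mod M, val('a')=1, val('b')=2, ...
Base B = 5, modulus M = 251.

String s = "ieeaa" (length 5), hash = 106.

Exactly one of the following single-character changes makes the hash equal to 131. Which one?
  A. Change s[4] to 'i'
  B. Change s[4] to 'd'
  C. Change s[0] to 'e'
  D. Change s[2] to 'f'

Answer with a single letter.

Answer: D

Derivation:
Option A: s[4]='a'->'i', delta=(9-1)*5^0 mod 251 = 8, hash=106+8 mod 251 = 114
Option B: s[4]='a'->'d', delta=(4-1)*5^0 mod 251 = 3, hash=106+3 mod 251 = 109
Option C: s[0]='i'->'e', delta=(5-9)*5^4 mod 251 = 10, hash=106+10 mod 251 = 116
Option D: s[2]='e'->'f', delta=(6-5)*5^2 mod 251 = 25, hash=106+25 mod 251 = 131 <-- target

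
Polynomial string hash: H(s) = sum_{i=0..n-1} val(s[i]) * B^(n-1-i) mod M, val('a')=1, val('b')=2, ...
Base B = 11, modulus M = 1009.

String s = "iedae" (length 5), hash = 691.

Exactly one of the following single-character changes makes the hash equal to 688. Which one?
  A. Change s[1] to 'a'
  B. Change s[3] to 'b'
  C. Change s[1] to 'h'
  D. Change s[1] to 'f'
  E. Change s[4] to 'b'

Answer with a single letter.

Answer: E

Derivation:
Option A: s[1]='e'->'a', delta=(1-5)*11^3 mod 1009 = 730, hash=691+730 mod 1009 = 412
Option B: s[3]='a'->'b', delta=(2-1)*11^1 mod 1009 = 11, hash=691+11 mod 1009 = 702
Option C: s[1]='e'->'h', delta=(8-5)*11^3 mod 1009 = 966, hash=691+966 mod 1009 = 648
Option D: s[1]='e'->'f', delta=(6-5)*11^3 mod 1009 = 322, hash=691+322 mod 1009 = 4
Option E: s[4]='e'->'b', delta=(2-5)*11^0 mod 1009 = 1006, hash=691+1006 mod 1009 = 688 <-- target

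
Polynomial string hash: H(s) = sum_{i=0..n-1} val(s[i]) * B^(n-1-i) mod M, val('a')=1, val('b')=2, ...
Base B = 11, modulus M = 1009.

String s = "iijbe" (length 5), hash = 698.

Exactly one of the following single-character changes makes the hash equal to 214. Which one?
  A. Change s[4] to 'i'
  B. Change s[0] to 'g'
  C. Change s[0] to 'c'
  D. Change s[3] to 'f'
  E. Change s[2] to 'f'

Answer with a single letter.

Option A: s[4]='e'->'i', delta=(9-5)*11^0 mod 1009 = 4, hash=698+4 mod 1009 = 702
Option B: s[0]='i'->'g', delta=(7-9)*11^4 mod 1009 = 988, hash=698+988 mod 1009 = 677
Option C: s[0]='i'->'c', delta=(3-9)*11^4 mod 1009 = 946, hash=698+946 mod 1009 = 635
Option D: s[3]='b'->'f', delta=(6-2)*11^1 mod 1009 = 44, hash=698+44 mod 1009 = 742
Option E: s[2]='j'->'f', delta=(6-10)*11^2 mod 1009 = 525, hash=698+525 mod 1009 = 214 <-- target

Answer: E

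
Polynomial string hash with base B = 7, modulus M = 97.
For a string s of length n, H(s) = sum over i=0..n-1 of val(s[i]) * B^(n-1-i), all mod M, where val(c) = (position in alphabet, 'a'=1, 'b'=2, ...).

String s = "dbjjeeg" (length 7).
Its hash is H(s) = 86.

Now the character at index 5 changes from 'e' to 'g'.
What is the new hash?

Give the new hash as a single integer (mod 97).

val('e') = 5, val('g') = 7
Position k = 5, exponent = n-1-k = 1
B^1 mod M = 7^1 mod 97 = 7
Delta = (7 - 5) * 7 mod 97 = 14
New hash = (86 + 14) mod 97 = 3

Answer: 3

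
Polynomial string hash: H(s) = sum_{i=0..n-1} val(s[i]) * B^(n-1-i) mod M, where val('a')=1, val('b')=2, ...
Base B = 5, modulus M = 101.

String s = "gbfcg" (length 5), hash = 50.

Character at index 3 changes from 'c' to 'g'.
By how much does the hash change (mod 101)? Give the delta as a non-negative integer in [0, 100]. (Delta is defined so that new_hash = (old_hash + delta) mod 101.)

Delta formula: (val(new) - val(old)) * B^(n-1-k) mod M
  val('g') - val('c') = 7 - 3 = 4
  B^(n-1-k) = 5^1 mod 101 = 5
  Delta = 4 * 5 mod 101 = 20

Answer: 20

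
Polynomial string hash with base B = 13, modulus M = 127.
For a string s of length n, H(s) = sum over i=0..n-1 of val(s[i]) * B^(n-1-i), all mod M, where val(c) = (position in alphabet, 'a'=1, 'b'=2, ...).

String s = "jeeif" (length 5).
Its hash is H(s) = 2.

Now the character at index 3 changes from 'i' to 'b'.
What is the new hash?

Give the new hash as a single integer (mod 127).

val('i') = 9, val('b') = 2
Position k = 3, exponent = n-1-k = 1
B^1 mod M = 13^1 mod 127 = 13
Delta = (2 - 9) * 13 mod 127 = 36
New hash = (2 + 36) mod 127 = 38

Answer: 38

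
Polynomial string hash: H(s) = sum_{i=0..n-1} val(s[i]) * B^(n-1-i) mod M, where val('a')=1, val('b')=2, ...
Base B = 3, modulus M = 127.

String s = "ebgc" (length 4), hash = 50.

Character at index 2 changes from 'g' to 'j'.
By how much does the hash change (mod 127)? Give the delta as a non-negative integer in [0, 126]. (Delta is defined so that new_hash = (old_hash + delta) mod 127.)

Answer: 9

Derivation:
Delta formula: (val(new) - val(old)) * B^(n-1-k) mod M
  val('j') - val('g') = 10 - 7 = 3
  B^(n-1-k) = 3^1 mod 127 = 3
  Delta = 3 * 3 mod 127 = 9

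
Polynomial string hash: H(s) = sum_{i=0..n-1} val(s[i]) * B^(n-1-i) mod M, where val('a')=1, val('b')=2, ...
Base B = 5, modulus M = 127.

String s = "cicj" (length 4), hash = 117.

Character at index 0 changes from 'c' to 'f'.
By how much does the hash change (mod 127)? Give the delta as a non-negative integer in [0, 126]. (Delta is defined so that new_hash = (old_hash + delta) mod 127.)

Answer: 121

Derivation:
Delta formula: (val(new) - val(old)) * B^(n-1-k) mod M
  val('f') - val('c') = 6 - 3 = 3
  B^(n-1-k) = 5^3 mod 127 = 125
  Delta = 3 * 125 mod 127 = 121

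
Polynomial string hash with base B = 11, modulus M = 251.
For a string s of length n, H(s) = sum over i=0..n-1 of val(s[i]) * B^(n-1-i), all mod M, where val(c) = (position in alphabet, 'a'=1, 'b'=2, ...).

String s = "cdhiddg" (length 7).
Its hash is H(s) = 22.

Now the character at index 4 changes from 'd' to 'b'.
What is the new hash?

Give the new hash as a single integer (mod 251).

val('d') = 4, val('b') = 2
Position k = 4, exponent = n-1-k = 2
B^2 mod M = 11^2 mod 251 = 121
Delta = (2 - 4) * 121 mod 251 = 9
New hash = (22 + 9) mod 251 = 31

Answer: 31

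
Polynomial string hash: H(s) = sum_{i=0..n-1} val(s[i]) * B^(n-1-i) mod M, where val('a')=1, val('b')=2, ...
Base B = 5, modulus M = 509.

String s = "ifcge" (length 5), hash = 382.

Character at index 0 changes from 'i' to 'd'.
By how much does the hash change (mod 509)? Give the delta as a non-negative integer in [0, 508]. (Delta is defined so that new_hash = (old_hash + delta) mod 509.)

Delta formula: (val(new) - val(old)) * B^(n-1-k) mod M
  val('d') - val('i') = 4 - 9 = -5
  B^(n-1-k) = 5^4 mod 509 = 116
  Delta = -5 * 116 mod 509 = 438

Answer: 438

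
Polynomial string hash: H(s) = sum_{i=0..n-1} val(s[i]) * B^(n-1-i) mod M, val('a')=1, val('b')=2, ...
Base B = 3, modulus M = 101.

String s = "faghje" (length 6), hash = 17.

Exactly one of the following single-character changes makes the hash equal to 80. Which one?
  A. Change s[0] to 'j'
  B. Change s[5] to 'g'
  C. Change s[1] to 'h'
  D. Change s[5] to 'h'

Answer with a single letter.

Option A: s[0]='f'->'j', delta=(10-6)*3^5 mod 101 = 63, hash=17+63 mod 101 = 80 <-- target
Option B: s[5]='e'->'g', delta=(7-5)*3^0 mod 101 = 2, hash=17+2 mod 101 = 19
Option C: s[1]='a'->'h', delta=(8-1)*3^4 mod 101 = 62, hash=17+62 mod 101 = 79
Option D: s[5]='e'->'h', delta=(8-5)*3^0 mod 101 = 3, hash=17+3 mod 101 = 20

Answer: A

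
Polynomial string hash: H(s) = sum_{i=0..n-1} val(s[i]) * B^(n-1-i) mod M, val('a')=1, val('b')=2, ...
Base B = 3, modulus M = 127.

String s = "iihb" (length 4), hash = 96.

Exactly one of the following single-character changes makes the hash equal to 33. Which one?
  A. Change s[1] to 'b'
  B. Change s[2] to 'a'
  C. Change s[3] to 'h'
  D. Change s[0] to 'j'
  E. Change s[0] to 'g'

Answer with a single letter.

Answer: A

Derivation:
Option A: s[1]='i'->'b', delta=(2-9)*3^2 mod 127 = 64, hash=96+64 mod 127 = 33 <-- target
Option B: s[2]='h'->'a', delta=(1-8)*3^1 mod 127 = 106, hash=96+106 mod 127 = 75
Option C: s[3]='b'->'h', delta=(8-2)*3^0 mod 127 = 6, hash=96+6 mod 127 = 102
Option D: s[0]='i'->'j', delta=(10-9)*3^3 mod 127 = 27, hash=96+27 mod 127 = 123
Option E: s[0]='i'->'g', delta=(7-9)*3^3 mod 127 = 73, hash=96+73 mod 127 = 42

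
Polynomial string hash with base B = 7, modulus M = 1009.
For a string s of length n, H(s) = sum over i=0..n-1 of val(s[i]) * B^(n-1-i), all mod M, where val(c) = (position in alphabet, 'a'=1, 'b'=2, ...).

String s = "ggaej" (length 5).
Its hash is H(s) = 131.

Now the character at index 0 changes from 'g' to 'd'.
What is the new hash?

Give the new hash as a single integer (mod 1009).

val('g') = 7, val('d') = 4
Position k = 0, exponent = n-1-k = 4
B^4 mod M = 7^4 mod 1009 = 383
Delta = (4 - 7) * 383 mod 1009 = 869
New hash = (131 + 869) mod 1009 = 1000

Answer: 1000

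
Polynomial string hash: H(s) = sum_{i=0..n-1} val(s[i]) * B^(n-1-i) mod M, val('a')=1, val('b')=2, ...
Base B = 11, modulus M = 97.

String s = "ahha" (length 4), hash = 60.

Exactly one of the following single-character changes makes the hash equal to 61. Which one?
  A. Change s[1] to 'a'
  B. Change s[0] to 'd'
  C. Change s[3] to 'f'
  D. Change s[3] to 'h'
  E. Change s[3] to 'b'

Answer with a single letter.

Option A: s[1]='h'->'a', delta=(1-8)*11^2 mod 97 = 26, hash=60+26 mod 97 = 86
Option B: s[0]='a'->'d', delta=(4-1)*11^3 mod 97 = 16, hash=60+16 mod 97 = 76
Option C: s[3]='a'->'f', delta=(6-1)*11^0 mod 97 = 5, hash=60+5 mod 97 = 65
Option D: s[3]='a'->'h', delta=(8-1)*11^0 mod 97 = 7, hash=60+7 mod 97 = 67
Option E: s[3]='a'->'b', delta=(2-1)*11^0 mod 97 = 1, hash=60+1 mod 97 = 61 <-- target

Answer: E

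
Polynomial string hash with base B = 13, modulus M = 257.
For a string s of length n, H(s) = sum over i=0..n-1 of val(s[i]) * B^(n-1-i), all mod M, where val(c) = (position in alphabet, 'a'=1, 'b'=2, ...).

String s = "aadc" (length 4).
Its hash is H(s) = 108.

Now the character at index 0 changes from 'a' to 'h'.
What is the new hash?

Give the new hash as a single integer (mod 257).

val('a') = 1, val('h') = 8
Position k = 0, exponent = n-1-k = 3
B^3 mod M = 13^3 mod 257 = 141
Delta = (8 - 1) * 141 mod 257 = 216
New hash = (108 + 216) mod 257 = 67

Answer: 67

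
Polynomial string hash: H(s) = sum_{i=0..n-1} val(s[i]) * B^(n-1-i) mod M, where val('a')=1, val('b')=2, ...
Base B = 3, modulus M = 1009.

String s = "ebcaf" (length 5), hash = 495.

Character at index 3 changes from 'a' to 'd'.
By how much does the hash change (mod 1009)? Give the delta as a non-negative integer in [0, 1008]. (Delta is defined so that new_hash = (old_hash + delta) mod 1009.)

Delta formula: (val(new) - val(old)) * B^(n-1-k) mod M
  val('d') - val('a') = 4 - 1 = 3
  B^(n-1-k) = 3^1 mod 1009 = 3
  Delta = 3 * 3 mod 1009 = 9

Answer: 9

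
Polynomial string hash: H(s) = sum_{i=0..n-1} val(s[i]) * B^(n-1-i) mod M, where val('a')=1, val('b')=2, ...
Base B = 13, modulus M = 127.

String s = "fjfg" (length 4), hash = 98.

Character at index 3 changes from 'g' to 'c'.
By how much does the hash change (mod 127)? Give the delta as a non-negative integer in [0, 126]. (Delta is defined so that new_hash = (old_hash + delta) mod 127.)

Delta formula: (val(new) - val(old)) * B^(n-1-k) mod M
  val('c') - val('g') = 3 - 7 = -4
  B^(n-1-k) = 13^0 mod 127 = 1
  Delta = -4 * 1 mod 127 = 123

Answer: 123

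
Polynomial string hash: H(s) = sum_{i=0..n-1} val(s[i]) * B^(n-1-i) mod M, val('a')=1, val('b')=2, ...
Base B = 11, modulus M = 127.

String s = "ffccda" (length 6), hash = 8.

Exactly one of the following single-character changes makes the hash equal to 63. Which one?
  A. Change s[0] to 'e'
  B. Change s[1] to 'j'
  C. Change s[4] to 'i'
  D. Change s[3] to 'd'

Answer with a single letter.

Option A: s[0]='f'->'e', delta=(5-6)*11^5 mod 127 = 112, hash=8+112 mod 127 = 120
Option B: s[1]='f'->'j', delta=(10-6)*11^4 mod 127 = 17, hash=8+17 mod 127 = 25
Option C: s[4]='d'->'i', delta=(9-4)*11^1 mod 127 = 55, hash=8+55 mod 127 = 63 <-- target
Option D: s[3]='c'->'d', delta=(4-3)*11^2 mod 127 = 121, hash=8+121 mod 127 = 2

Answer: C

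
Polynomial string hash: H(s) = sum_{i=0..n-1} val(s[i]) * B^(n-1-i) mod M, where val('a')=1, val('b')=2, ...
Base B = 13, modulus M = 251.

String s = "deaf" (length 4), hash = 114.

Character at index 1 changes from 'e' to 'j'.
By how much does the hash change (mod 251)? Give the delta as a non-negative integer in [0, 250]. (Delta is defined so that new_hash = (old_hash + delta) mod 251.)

Answer: 92

Derivation:
Delta formula: (val(new) - val(old)) * B^(n-1-k) mod M
  val('j') - val('e') = 10 - 5 = 5
  B^(n-1-k) = 13^2 mod 251 = 169
  Delta = 5 * 169 mod 251 = 92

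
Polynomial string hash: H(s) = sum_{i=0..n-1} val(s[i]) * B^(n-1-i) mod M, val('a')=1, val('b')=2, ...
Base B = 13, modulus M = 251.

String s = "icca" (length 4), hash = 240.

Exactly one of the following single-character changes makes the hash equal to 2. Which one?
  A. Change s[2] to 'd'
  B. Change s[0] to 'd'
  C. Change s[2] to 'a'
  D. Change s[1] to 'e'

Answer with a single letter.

Answer: A

Derivation:
Option A: s[2]='c'->'d', delta=(4-3)*13^1 mod 251 = 13, hash=240+13 mod 251 = 2 <-- target
Option B: s[0]='i'->'d', delta=(4-9)*13^3 mod 251 = 59, hash=240+59 mod 251 = 48
Option C: s[2]='c'->'a', delta=(1-3)*13^1 mod 251 = 225, hash=240+225 mod 251 = 214
Option D: s[1]='c'->'e', delta=(5-3)*13^2 mod 251 = 87, hash=240+87 mod 251 = 76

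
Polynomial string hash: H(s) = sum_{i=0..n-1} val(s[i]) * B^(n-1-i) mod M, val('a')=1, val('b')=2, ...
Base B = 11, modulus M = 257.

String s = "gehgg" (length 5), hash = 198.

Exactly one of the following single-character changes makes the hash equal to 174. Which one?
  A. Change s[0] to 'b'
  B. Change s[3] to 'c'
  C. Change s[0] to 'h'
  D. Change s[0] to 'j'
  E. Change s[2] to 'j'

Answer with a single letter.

Option A: s[0]='g'->'b', delta=(2-7)*11^4 mod 257 = 40, hash=198+40 mod 257 = 238
Option B: s[3]='g'->'c', delta=(3-7)*11^1 mod 257 = 213, hash=198+213 mod 257 = 154
Option C: s[0]='g'->'h', delta=(8-7)*11^4 mod 257 = 249, hash=198+249 mod 257 = 190
Option D: s[0]='g'->'j', delta=(10-7)*11^4 mod 257 = 233, hash=198+233 mod 257 = 174 <-- target
Option E: s[2]='h'->'j', delta=(10-8)*11^2 mod 257 = 242, hash=198+242 mod 257 = 183

Answer: D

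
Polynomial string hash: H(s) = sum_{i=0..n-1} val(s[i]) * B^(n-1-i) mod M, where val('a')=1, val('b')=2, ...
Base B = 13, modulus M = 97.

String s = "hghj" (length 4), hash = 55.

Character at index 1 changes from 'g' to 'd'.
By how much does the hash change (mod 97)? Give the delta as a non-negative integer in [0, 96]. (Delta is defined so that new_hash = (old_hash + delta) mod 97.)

Delta formula: (val(new) - val(old)) * B^(n-1-k) mod M
  val('d') - val('g') = 4 - 7 = -3
  B^(n-1-k) = 13^2 mod 97 = 72
  Delta = -3 * 72 mod 97 = 75

Answer: 75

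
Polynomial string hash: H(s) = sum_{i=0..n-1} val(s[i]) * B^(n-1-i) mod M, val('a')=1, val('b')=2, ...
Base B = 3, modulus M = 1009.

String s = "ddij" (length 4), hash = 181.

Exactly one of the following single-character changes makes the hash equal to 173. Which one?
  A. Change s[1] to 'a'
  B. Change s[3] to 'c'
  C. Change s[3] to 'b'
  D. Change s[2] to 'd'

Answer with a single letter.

Option A: s[1]='d'->'a', delta=(1-4)*3^2 mod 1009 = 982, hash=181+982 mod 1009 = 154
Option B: s[3]='j'->'c', delta=(3-10)*3^0 mod 1009 = 1002, hash=181+1002 mod 1009 = 174
Option C: s[3]='j'->'b', delta=(2-10)*3^0 mod 1009 = 1001, hash=181+1001 mod 1009 = 173 <-- target
Option D: s[2]='i'->'d', delta=(4-9)*3^1 mod 1009 = 994, hash=181+994 mod 1009 = 166

Answer: C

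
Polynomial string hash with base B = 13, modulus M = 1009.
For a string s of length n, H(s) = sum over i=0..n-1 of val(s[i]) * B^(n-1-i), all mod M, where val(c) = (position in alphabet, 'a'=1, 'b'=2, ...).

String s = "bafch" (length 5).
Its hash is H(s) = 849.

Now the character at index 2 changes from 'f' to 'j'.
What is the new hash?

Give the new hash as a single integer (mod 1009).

Answer: 516

Derivation:
val('f') = 6, val('j') = 10
Position k = 2, exponent = n-1-k = 2
B^2 mod M = 13^2 mod 1009 = 169
Delta = (10 - 6) * 169 mod 1009 = 676
New hash = (849 + 676) mod 1009 = 516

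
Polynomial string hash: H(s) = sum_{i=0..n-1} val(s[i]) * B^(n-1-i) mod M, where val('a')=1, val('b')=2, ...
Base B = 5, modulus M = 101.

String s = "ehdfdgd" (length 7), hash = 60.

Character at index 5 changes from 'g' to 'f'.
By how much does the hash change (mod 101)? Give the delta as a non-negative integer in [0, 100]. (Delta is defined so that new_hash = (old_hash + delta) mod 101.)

Answer: 96

Derivation:
Delta formula: (val(new) - val(old)) * B^(n-1-k) mod M
  val('f') - val('g') = 6 - 7 = -1
  B^(n-1-k) = 5^1 mod 101 = 5
  Delta = -1 * 5 mod 101 = 96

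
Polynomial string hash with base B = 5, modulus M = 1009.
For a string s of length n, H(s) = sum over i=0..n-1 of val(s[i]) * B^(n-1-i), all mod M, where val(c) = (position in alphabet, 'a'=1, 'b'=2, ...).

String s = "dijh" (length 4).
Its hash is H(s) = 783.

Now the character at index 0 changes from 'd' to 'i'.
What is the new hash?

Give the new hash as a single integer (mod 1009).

Answer: 399

Derivation:
val('d') = 4, val('i') = 9
Position k = 0, exponent = n-1-k = 3
B^3 mod M = 5^3 mod 1009 = 125
Delta = (9 - 4) * 125 mod 1009 = 625
New hash = (783 + 625) mod 1009 = 399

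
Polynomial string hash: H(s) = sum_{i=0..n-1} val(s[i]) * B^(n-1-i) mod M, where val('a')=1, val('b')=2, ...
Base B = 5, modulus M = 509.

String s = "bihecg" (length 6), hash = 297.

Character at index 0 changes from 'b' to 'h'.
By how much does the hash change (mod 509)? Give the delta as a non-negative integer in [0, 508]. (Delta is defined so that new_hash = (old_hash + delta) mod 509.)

Answer: 426

Derivation:
Delta formula: (val(new) - val(old)) * B^(n-1-k) mod M
  val('h') - val('b') = 8 - 2 = 6
  B^(n-1-k) = 5^5 mod 509 = 71
  Delta = 6 * 71 mod 509 = 426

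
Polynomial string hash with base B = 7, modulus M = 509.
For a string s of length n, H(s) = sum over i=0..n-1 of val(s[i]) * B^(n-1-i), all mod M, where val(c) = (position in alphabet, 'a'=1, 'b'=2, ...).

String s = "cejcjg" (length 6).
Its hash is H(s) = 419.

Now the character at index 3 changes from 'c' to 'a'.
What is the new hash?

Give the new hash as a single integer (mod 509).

val('c') = 3, val('a') = 1
Position k = 3, exponent = n-1-k = 2
B^2 mod M = 7^2 mod 509 = 49
Delta = (1 - 3) * 49 mod 509 = 411
New hash = (419 + 411) mod 509 = 321

Answer: 321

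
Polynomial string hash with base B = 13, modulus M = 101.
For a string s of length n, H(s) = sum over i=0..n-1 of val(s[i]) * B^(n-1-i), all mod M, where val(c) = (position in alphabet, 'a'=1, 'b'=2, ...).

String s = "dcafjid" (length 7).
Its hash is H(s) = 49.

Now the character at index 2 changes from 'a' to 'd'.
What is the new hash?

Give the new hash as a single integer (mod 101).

Answer: 84

Derivation:
val('a') = 1, val('d') = 4
Position k = 2, exponent = n-1-k = 4
B^4 mod M = 13^4 mod 101 = 79
Delta = (4 - 1) * 79 mod 101 = 35
New hash = (49 + 35) mod 101 = 84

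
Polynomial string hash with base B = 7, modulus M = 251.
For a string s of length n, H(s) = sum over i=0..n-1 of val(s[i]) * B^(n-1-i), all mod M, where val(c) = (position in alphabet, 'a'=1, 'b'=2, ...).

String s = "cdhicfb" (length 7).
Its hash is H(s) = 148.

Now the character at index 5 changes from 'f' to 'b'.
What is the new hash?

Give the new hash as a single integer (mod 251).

val('f') = 6, val('b') = 2
Position k = 5, exponent = n-1-k = 1
B^1 mod M = 7^1 mod 251 = 7
Delta = (2 - 6) * 7 mod 251 = 223
New hash = (148 + 223) mod 251 = 120

Answer: 120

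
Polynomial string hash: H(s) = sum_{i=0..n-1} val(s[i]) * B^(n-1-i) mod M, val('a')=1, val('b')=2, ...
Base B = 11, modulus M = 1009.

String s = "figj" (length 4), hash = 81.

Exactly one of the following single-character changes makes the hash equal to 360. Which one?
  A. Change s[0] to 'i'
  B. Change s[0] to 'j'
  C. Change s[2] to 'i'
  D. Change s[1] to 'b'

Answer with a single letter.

Answer: B

Derivation:
Option A: s[0]='f'->'i', delta=(9-6)*11^3 mod 1009 = 966, hash=81+966 mod 1009 = 38
Option B: s[0]='f'->'j', delta=(10-6)*11^3 mod 1009 = 279, hash=81+279 mod 1009 = 360 <-- target
Option C: s[2]='g'->'i', delta=(9-7)*11^1 mod 1009 = 22, hash=81+22 mod 1009 = 103
Option D: s[1]='i'->'b', delta=(2-9)*11^2 mod 1009 = 162, hash=81+162 mod 1009 = 243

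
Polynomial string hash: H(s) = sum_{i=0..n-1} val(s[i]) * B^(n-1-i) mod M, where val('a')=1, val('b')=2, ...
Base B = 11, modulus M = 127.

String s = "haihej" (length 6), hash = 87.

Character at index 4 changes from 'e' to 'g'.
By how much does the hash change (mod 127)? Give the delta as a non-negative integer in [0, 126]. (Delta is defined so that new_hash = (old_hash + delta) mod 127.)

Answer: 22

Derivation:
Delta formula: (val(new) - val(old)) * B^(n-1-k) mod M
  val('g') - val('e') = 7 - 5 = 2
  B^(n-1-k) = 11^1 mod 127 = 11
  Delta = 2 * 11 mod 127 = 22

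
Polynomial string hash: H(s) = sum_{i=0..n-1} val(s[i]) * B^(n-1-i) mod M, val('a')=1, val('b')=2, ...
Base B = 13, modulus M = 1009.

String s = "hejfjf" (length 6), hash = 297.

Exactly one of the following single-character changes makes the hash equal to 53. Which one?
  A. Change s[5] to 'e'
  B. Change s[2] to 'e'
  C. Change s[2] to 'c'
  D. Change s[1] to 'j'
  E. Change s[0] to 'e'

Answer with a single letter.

Answer: C

Derivation:
Option A: s[5]='f'->'e', delta=(5-6)*13^0 mod 1009 = 1008, hash=297+1008 mod 1009 = 296
Option B: s[2]='j'->'e', delta=(5-10)*13^3 mod 1009 = 114, hash=297+114 mod 1009 = 411
Option C: s[2]='j'->'c', delta=(3-10)*13^3 mod 1009 = 765, hash=297+765 mod 1009 = 53 <-- target
Option D: s[1]='e'->'j', delta=(10-5)*13^4 mod 1009 = 536, hash=297+536 mod 1009 = 833
Option E: s[0]='h'->'e', delta=(5-8)*13^5 mod 1009 = 57, hash=297+57 mod 1009 = 354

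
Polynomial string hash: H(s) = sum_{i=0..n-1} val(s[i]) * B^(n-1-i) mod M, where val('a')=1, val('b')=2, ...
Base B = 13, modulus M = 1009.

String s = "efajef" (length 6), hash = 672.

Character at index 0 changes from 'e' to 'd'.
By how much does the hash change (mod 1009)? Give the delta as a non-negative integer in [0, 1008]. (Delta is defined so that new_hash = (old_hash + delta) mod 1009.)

Answer: 19

Derivation:
Delta formula: (val(new) - val(old)) * B^(n-1-k) mod M
  val('d') - val('e') = 4 - 5 = -1
  B^(n-1-k) = 13^5 mod 1009 = 990
  Delta = -1 * 990 mod 1009 = 19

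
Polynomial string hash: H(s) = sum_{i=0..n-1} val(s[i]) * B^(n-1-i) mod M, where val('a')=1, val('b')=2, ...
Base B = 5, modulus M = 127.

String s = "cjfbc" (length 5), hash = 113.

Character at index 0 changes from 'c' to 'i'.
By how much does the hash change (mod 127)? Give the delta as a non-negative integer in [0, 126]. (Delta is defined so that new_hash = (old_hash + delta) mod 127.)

Answer: 67

Derivation:
Delta formula: (val(new) - val(old)) * B^(n-1-k) mod M
  val('i') - val('c') = 9 - 3 = 6
  B^(n-1-k) = 5^4 mod 127 = 117
  Delta = 6 * 117 mod 127 = 67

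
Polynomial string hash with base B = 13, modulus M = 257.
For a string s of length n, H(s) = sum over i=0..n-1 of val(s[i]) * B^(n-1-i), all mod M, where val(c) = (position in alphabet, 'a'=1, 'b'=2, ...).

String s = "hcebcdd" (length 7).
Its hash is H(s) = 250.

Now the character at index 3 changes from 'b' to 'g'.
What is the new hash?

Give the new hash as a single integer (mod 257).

val('b') = 2, val('g') = 7
Position k = 3, exponent = n-1-k = 3
B^3 mod M = 13^3 mod 257 = 141
Delta = (7 - 2) * 141 mod 257 = 191
New hash = (250 + 191) mod 257 = 184

Answer: 184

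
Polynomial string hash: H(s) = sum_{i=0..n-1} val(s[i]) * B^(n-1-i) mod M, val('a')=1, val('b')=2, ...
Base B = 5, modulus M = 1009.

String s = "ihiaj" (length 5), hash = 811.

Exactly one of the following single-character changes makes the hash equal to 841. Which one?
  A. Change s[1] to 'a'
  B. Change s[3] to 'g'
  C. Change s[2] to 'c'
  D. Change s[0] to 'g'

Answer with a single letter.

Option A: s[1]='h'->'a', delta=(1-8)*5^3 mod 1009 = 134, hash=811+134 mod 1009 = 945
Option B: s[3]='a'->'g', delta=(7-1)*5^1 mod 1009 = 30, hash=811+30 mod 1009 = 841 <-- target
Option C: s[2]='i'->'c', delta=(3-9)*5^2 mod 1009 = 859, hash=811+859 mod 1009 = 661
Option D: s[0]='i'->'g', delta=(7-9)*5^4 mod 1009 = 768, hash=811+768 mod 1009 = 570

Answer: B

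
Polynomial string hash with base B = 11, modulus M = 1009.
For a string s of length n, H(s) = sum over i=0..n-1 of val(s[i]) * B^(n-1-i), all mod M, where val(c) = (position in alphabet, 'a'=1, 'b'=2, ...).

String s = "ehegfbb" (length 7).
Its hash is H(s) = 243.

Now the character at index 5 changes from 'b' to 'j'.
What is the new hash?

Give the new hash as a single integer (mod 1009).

val('b') = 2, val('j') = 10
Position k = 5, exponent = n-1-k = 1
B^1 mod M = 11^1 mod 1009 = 11
Delta = (10 - 2) * 11 mod 1009 = 88
New hash = (243 + 88) mod 1009 = 331

Answer: 331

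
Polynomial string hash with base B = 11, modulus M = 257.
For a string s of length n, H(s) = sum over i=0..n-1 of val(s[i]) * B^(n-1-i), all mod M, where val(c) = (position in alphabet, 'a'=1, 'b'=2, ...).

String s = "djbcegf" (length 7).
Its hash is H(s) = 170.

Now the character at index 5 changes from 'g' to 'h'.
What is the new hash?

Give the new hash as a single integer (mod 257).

val('g') = 7, val('h') = 8
Position k = 5, exponent = n-1-k = 1
B^1 mod M = 11^1 mod 257 = 11
Delta = (8 - 7) * 11 mod 257 = 11
New hash = (170 + 11) mod 257 = 181

Answer: 181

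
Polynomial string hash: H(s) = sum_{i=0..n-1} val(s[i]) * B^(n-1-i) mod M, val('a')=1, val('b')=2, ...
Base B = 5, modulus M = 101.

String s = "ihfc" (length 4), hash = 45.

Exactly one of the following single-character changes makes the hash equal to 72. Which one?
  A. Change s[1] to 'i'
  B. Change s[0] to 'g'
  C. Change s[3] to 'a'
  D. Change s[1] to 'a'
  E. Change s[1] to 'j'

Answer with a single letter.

Option A: s[1]='h'->'i', delta=(9-8)*5^2 mod 101 = 25, hash=45+25 mod 101 = 70
Option B: s[0]='i'->'g', delta=(7-9)*5^3 mod 101 = 53, hash=45+53 mod 101 = 98
Option C: s[3]='c'->'a', delta=(1-3)*5^0 mod 101 = 99, hash=45+99 mod 101 = 43
Option D: s[1]='h'->'a', delta=(1-8)*5^2 mod 101 = 27, hash=45+27 mod 101 = 72 <-- target
Option E: s[1]='h'->'j', delta=(10-8)*5^2 mod 101 = 50, hash=45+50 mod 101 = 95

Answer: D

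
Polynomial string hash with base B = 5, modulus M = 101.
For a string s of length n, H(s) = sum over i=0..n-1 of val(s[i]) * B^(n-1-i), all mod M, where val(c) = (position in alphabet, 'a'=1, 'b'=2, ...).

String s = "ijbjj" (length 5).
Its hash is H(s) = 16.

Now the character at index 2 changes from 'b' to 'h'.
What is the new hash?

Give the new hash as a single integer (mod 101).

Answer: 65

Derivation:
val('b') = 2, val('h') = 8
Position k = 2, exponent = n-1-k = 2
B^2 mod M = 5^2 mod 101 = 25
Delta = (8 - 2) * 25 mod 101 = 49
New hash = (16 + 49) mod 101 = 65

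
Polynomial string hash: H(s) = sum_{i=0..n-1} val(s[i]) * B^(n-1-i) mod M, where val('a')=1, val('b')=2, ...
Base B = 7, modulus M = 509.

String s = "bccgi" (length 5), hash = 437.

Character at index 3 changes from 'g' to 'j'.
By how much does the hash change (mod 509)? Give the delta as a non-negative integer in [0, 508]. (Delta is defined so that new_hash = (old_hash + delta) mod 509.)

Answer: 21

Derivation:
Delta formula: (val(new) - val(old)) * B^(n-1-k) mod M
  val('j') - val('g') = 10 - 7 = 3
  B^(n-1-k) = 7^1 mod 509 = 7
  Delta = 3 * 7 mod 509 = 21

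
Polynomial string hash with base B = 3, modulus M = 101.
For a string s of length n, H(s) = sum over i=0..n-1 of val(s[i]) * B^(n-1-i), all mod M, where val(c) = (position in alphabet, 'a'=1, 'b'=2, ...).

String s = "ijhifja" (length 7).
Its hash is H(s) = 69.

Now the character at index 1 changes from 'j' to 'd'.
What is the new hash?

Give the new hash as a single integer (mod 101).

val('j') = 10, val('d') = 4
Position k = 1, exponent = n-1-k = 5
B^5 mod M = 3^5 mod 101 = 41
Delta = (4 - 10) * 41 mod 101 = 57
New hash = (69 + 57) mod 101 = 25

Answer: 25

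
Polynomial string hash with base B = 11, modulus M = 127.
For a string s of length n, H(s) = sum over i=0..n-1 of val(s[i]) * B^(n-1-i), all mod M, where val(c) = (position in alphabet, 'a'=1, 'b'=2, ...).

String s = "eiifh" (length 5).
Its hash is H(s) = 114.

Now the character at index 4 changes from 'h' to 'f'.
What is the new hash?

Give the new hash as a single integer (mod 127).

Answer: 112

Derivation:
val('h') = 8, val('f') = 6
Position k = 4, exponent = n-1-k = 0
B^0 mod M = 11^0 mod 127 = 1
Delta = (6 - 8) * 1 mod 127 = 125
New hash = (114 + 125) mod 127 = 112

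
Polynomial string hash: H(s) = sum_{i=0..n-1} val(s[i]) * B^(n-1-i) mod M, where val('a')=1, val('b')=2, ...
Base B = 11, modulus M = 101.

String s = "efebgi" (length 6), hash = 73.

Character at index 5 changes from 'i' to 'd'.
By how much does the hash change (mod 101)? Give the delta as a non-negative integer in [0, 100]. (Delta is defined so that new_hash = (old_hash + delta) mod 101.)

Delta formula: (val(new) - val(old)) * B^(n-1-k) mod M
  val('d') - val('i') = 4 - 9 = -5
  B^(n-1-k) = 11^0 mod 101 = 1
  Delta = -5 * 1 mod 101 = 96

Answer: 96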